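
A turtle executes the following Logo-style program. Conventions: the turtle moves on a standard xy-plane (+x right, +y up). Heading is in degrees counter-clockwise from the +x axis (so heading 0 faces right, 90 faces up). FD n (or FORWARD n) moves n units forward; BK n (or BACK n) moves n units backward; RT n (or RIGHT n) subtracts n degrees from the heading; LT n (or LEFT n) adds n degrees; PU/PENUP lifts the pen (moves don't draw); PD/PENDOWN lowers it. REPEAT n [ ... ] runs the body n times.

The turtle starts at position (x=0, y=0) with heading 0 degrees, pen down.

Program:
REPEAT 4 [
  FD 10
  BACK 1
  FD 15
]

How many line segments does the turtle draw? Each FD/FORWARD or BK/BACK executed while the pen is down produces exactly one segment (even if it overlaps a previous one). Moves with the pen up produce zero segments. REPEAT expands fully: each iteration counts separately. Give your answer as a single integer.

Answer: 12

Derivation:
Executing turtle program step by step:
Start: pos=(0,0), heading=0, pen down
REPEAT 4 [
  -- iteration 1/4 --
  FD 10: (0,0) -> (10,0) [heading=0, draw]
  BK 1: (10,0) -> (9,0) [heading=0, draw]
  FD 15: (9,0) -> (24,0) [heading=0, draw]
  -- iteration 2/4 --
  FD 10: (24,0) -> (34,0) [heading=0, draw]
  BK 1: (34,0) -> (33,0) [heading=0, draw]
  FD 15: (33,0) -> (48,0) [heading=0, draw]
  -- iteration 3/4 --
  FD 10: (48,0) -> (58,0) [heading=0, draw]
  BK 1: (58,0) -> (57,0) [heading=0, draw]
  FD 15: (57,0) -> (72,0) [heading=0, draw]
  -- iteration 4/4 --
  FD 10: (72,0) -> (82,0) [heading=0, draw]
  BK 1: (82,0) -> (81,0) [heading=0, draw]
  FD 15: (81,0) -> (96,0) [heading=0, draw]
]
Final: pos=(96,0), heading=0, 12 segment(s) drawn
Segments drawn: 12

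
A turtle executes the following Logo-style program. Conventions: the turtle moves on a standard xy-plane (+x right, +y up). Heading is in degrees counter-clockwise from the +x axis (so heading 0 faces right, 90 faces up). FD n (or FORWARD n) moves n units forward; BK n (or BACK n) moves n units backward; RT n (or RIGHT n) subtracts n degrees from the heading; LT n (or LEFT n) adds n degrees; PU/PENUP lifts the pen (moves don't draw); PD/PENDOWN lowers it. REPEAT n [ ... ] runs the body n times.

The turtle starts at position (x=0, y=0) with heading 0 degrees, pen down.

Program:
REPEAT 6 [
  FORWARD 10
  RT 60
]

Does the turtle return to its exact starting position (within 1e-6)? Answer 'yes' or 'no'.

Answer: yes

Derivation:
Executing turtle program step by step:
Start: pos=(0,0), heading=0, pen down
REPEAT 6 [
  -- iteration 1/6 --
  FD 10: (0,0) -> (10,0) [heading=0, draw]
  RT 60: heading 0 -> 300
  -- iteration 2/6 --
  FD 10: (10,0) -> (15,-8.66) [heading=300, draw]
  RT 60: heading 300 -> 240
  -- iteration 3/6 --
  FD 10: (15,-8.66) -> (10,-17.321) [heading=240, draw]
  RT 60: heading 240 -> 180
  -- iteration 4/6 --
  FD 10: (10,-17.321) -> (0,-17.321) [heading=180, draw]
  RT 60: heading 180 -> 120
  -- iteration 5/6 --
  FD 10: (0,-17.321) -> (-5,-8.66) [heading=120, draw]
  RT 60: heading 120 -> 60
  -- iteration 6/6 --
  FD 10: (-5,-8.66) -> (0,0) [heading=60, draw]
  RT 60: heading 60 -> 0
]
Final: pos=(0,0), heading=0, 6 segment(s) drawn

Start position: (0, 0)
Final position: (0, 0)
Distance = 0; < 1e-6 -> CLOSED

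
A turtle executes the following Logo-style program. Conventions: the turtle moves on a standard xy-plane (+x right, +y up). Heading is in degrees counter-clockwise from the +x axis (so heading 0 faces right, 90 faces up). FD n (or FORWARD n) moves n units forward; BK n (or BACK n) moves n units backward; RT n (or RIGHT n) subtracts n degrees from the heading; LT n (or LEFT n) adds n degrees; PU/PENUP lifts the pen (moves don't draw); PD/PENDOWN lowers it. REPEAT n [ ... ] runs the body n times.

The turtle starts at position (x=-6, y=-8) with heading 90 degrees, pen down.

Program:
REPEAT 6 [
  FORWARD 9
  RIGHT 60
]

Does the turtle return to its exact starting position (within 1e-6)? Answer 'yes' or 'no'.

Answer: yes

Derivation:
Executing turtle program step by step:
Start: pos=(-6,-8), heading=90, pen down
REPEAT 6 [
  -- iteration 1/6 --
  FD 9: (-6,-8) -> (-6,1) [heading=90, draw]
  RT 60: heading 90 -> 30
  -- iteration 2/6 --
  FD 9: (-6,1) -> (1.794,5.5) [heading=30, draw]
  RT 60: heading 30 -> 330
  -- iteration 3/6 --
  FD 9: (1.794,5.5) -> (9.588,1) [heading=330, draw]
  RT 60: heading 330 -> 270
  -- iteration 4/6 --
  FD 9: (9.588,1) -> (9.588,-8) [heading=270, draw]
  RT 60: heading 270 -> 210
  -- iteration 5/6 --
  FD 9: (9.588,-8) -> (1.794,-12.5) [heading=210, draw]
  RT 60: heading 210 -> 150
  -- iteration 6/6 --
  FD 9: (1.794,-12.5) -> (-6,-8) [heading=150, draw]
  RT 60: heading 150 -> 90
]
Final: pos=(-6,-8), heading=90, 6 segment(s) drawn

Start position: (-6, -8)
Final position: (-6, -8)
Distance = 0; < 1e-6 -> CLOSED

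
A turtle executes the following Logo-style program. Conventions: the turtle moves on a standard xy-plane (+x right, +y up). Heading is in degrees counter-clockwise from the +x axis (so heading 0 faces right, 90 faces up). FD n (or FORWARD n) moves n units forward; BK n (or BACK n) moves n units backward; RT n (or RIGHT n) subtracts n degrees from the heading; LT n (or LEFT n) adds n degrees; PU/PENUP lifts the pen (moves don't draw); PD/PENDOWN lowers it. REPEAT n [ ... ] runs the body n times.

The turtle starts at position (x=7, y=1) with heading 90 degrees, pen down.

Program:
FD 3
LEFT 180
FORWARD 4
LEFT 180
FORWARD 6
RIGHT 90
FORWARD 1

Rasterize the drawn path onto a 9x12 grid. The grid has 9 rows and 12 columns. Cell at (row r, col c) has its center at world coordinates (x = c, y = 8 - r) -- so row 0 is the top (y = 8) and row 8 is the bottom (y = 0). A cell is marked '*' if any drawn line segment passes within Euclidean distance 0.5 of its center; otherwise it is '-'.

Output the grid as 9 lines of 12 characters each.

Answer: ------------
------------
-------**---
-------*----
-------*----
-------*----
-------*----
-------*----
-------*----

Derivation:
Segment 0: (7,1) -> (7,4)
Segment 1: (7,4) -> (7,0)
Segment 2: (7,0) -> (7,6)
Segment 3: (7,6) -> (8,6)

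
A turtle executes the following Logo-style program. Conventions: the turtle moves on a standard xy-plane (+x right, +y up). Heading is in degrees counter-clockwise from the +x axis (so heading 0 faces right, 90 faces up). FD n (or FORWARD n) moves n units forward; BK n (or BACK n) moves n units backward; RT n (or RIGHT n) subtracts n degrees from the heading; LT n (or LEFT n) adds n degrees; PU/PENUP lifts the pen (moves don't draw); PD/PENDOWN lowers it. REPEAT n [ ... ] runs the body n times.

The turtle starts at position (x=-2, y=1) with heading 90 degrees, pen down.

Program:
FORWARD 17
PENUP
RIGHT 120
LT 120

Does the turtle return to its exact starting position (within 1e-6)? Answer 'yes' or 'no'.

Executing turtle program step by step:
Start: pos=(-2,1), heading=90, pen down
FD 17: (-2,1) -> (-2,18) [heading=90, draw]
PU: pen up
RT 120: heading 90 -> 330
LT 120: heading 330 -> 90
Final: pos=(-2,18), heading=90, 1 segment(s) drawn

Start position: (-2, 1)
Final position: (-2, 18)
Distance = 17; >= 1e-6 -> NOT closed

Answer: no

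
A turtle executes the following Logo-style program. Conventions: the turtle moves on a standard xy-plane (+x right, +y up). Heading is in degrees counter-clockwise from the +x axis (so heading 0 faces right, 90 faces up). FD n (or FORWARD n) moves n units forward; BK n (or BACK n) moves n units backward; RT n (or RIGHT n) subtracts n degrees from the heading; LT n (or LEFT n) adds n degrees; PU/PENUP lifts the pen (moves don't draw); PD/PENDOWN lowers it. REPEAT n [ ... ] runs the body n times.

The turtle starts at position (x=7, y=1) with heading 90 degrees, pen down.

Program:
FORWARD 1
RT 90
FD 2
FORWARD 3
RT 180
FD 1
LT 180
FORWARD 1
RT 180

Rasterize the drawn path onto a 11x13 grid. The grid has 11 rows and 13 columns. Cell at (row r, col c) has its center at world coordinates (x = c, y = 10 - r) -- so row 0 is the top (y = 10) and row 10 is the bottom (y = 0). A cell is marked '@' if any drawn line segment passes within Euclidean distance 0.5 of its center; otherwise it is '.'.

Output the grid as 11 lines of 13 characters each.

Segment 0: (7,1) -> (7,2)
Segment 1: (7,2) -> (9,2)
Segment 2: (9,2) -> (12,2)
Segment 3: (12,2) -> (11,2)
Segment 4: (11,2) -> (12,2)

Answer: .............
.............
.............
.............
.............
.............
.............
.............
.......@@@@@@
.......@.....
.............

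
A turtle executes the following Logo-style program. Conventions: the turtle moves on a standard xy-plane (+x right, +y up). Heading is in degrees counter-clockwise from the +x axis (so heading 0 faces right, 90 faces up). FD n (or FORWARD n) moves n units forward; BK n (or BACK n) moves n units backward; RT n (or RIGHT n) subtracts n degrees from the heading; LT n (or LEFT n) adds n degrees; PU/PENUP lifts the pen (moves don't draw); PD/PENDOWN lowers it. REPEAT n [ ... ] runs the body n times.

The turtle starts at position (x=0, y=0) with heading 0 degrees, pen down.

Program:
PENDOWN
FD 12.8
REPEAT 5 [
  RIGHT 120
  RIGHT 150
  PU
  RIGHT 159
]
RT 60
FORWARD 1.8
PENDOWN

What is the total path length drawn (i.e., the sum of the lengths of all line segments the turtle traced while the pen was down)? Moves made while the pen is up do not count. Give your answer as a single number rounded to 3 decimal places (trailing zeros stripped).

Answer: 12.8

Derivation:
Executing turtle program step by step:
Start: pos=(0,0), heading=0, pen down
PD: pen down
FD 12.8: (0,0) -> (12.8,0) [heading=0, draw]
REPEAT 5 [
  -- iteration 1/5 --
  RT 120: heading 0 -> 240
  RT 150: heading 240 -> 90
  PU: pen up
  RT 159: heading 90 -> 291
  -- iteration 2/5 --
  RT 120: heading 291 -> 171
  RT 150: heading 171 -> 21
  PU: pen up
  RT 159: heading 21 -> 222
  -- iteration 3/5 --
  RT 120: heading 222 -> 102
  RT 150: heading 102 -> 312
  PU: pen up
  RT 159: heading 312 -> 153
  -- iteration 4/5 --
  RT 120: heading 153 -> 33
  RT 150: heading 33 -> 243
  PU: pen up
  RT 159: heading 243 -> 84
  -- iteration 5/5 --
  RT 120: heading 84 -> 324
  RT 150: heading 324 -> 174
  PU: pen up
  RT 159: heading 174 -> 15
]
RT 60: heading 15 -> 315
FD 1.8: (12.8,0) -> (14.073,-1.273) [heading=315, move]
PD: pen down
Final: pos=(14.073,-1.273), heading=315, 1 segment(s) drawn

Segment lengths:
  seg 1: (0,0) -> (12.8,0), length = 12.8
Total = 12.8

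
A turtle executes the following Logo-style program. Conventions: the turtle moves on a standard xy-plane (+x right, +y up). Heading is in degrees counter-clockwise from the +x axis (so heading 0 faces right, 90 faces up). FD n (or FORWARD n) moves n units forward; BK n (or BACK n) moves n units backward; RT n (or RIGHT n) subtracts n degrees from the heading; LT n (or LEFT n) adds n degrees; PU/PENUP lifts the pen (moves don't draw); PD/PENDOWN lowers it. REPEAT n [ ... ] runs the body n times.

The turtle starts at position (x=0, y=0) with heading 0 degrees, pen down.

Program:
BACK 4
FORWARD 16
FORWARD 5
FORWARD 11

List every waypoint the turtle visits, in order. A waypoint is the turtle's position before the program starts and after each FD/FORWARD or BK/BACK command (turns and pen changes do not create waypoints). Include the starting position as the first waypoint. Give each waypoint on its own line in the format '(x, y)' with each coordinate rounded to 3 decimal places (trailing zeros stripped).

Answer: (0, 0)
(-4, 0)
(12, 0)
(17, 0)
(28, 0)

Derivation:
Executing turtle program step by step:
Start: pos=(0,0), heading=0, pen down
BK 4: (0,0) -> (-4,0) [heading=0, draw]
FD 16: (-4,0) -> (12,0) [heading=0, draw]
FD 5: (12,0) -> (17,0) [heading=0, draw]
FD 11: (17,0) -> (28,0) [heading=0, draw]
Final: pos=(28,0), heading=0, 4 segment(s) drawn
Waypoints (5 total):
(0, 0)
(-4, 0)
(12, 0)
(17, 0)
(28, 0)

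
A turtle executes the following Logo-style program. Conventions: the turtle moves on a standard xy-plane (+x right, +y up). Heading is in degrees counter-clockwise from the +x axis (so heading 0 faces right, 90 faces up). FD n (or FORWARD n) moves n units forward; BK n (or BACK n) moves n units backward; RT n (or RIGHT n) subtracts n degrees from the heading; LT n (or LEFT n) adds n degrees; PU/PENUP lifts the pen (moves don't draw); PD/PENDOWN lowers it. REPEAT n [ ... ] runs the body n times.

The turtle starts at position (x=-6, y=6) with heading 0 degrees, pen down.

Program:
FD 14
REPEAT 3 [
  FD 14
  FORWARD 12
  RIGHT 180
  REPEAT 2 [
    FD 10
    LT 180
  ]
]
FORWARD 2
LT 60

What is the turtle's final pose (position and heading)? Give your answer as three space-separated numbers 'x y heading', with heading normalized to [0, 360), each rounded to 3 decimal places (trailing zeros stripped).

Answer: 32 6 240

Derivation:
Executing turtle program step by step:
Start: pos=(-6,6), heading=0, pen down
FD 14: (-6,6) -> (8,6) [heading=0, draw]
REPEAT 3 [
  -- iteration 1/3 --
  FD 14: (8,6) -> (22,6) [heading=0, draw]
  FD 12: (22,6) -> (34,6) [heading=0, draw]
  RT 180: heading 0 -> 180
  REPEAT 2 [
    -- iteration 1/2 --
    FD 10: (34,6) -> (24,6) [heading=180, draw]
    LT 180: heading 180 -> 0
    -- iteration 2/2 --
    FD 10: (24,6) -> (34,6) [heading=0, draw]
    LT 180: heading 0 -> 180
  ]
  -- iteration 2/3 --
  FD 14: (34,6) -> (20,6) [heading=180, draw]
  FD 12: (20,6) -> (8,6) [heading=180, draw]
  RT 180: heading 180 -> 0
  REPEAT 2 [
    -- iteration 1/2 --
    FD 10: (8,6) -> (18,6) [heading=0, draw]
    LT 180: heading 0 -> 180
    -- iteration 2/2 --
    FD 10: (18,6) -> (8,6) [heading=180, draw]
    LT 180: heading 180 -> 0
  ]
  -- iteration 3/3 --
  FD 14: (8,6) -> (22,6) [heading=0, draw]
  FD 12: (22,6) -> (34,6) [heading=0, draw]
  RT 180: heading 0 -> 180
  REPEAT 2 [
    -- iteration 1/2 --
    FD 10: (34,6) -> (24,6) [heading=180, draw]
    LT 180: heading 180 -> 0
    -- iteration 2/2 --
    FD 10: (24,6) -> (34,6) [heading=0, draw]
    LT 180: heading 0 -> 180
  ]
]
FD 2: (34,6) -> (32,6) [heading=180, draw]
LT 60: heading 180 -> 240
Final: pos=(32,6), heading=240, 14 segment(s) drawn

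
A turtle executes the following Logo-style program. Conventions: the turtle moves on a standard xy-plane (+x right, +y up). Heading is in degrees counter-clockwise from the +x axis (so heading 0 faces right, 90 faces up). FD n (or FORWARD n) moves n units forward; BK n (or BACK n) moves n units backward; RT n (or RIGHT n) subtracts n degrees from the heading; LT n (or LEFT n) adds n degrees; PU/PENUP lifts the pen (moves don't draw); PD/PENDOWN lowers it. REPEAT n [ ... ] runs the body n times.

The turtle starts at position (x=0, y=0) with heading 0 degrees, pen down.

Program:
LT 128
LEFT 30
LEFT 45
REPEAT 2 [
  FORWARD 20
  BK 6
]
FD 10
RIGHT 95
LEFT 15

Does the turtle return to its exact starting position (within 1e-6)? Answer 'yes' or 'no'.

Answer: no

Derivation:
Executing turtle program step by step:
Start: pos=(0,0), heading=0, pen down
LT 128: heading 0 -> 128
LT 30: heading 128 -> 158
LT 45: heading 158 -> 203
REPEAT 2 [
  -- iteration 1/2 --
  FD 20: (0,0) -> (-18.41,-7.815) [heading=203, draw]
  BK 6: (-18.41,-7.815) -> (-12.887,-5.47) [heading=203, draw]
  -- iteration 2/2 --
  FD 20: (-12.887,-5.47) -> (-31.297,-13.285) [heading=203, draw]
  BK 6: (-31.297,-13.285) -> (-25.774,-10.94) [heading=203, draw]
]
FD 10: (-25.774,-10.94) -> (-34.979,-14.848) [heading=203, draw]
RT 95: heading 203 -> 108
LT 15: heading 108 -> 123
Final: pos=(-34.979,-14.848), heading=123, 5 segment(s) drawn

Start position: (0, 0)
Final position: (-34.979, -14.848)
Distance = 38; >= 1e-6 -> NOT closed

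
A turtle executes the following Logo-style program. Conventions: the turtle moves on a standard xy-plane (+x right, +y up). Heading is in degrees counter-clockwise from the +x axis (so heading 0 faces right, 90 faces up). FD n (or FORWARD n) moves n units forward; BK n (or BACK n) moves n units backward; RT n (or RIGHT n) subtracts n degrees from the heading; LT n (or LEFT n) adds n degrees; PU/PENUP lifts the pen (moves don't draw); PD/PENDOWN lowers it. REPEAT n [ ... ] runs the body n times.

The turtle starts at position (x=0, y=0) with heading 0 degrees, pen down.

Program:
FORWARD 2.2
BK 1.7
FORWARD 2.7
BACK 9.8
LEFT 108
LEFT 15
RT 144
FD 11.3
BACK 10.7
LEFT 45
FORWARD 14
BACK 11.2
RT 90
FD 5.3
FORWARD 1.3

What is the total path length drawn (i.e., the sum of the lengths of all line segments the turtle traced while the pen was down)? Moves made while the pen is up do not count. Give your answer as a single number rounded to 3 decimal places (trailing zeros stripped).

Answer: 70.2

Derivation:
Executing turtle program step by step:
Start: pos=(0,0), heading=0, pen down
FD 2.2: (0,0) -> (2.2,0) [heading=0, draw]
BK 1.7: (2.2,0) -> (0.5,0) [heading=0, draw]
FD 2.7: (0.5,0) -> (3.2,0) [heading=0, draw]
BK 9.8: (3.2,0) -> (-6.6,0) [heading=0, draw]
LT 108: heading 0 -> 108
LT 15: heading 108 -> 123
RT 144: heading 123 -> 339
FD 11.3: (-6.6,0) -> (3.949,-4.05) [heading=339, draw]
BK 10.7: (3.949,-4.05) -> (-6.04,-0.215) [heading=339, draw]
LT 45: heading 339 -> 24
FD 14: (-6.04,-0.215) -> (6.75,5.479) [heading=24, draw]
BK 11.2: (6.75,5.479) -> (-3.482,0.924) [heading=24, draw]
RT 90: heading 24 -> 294
FD 5.3: (-3.482,0.924) -> (-1.326,-3.918) [heading=294, draw]
FD 1.3: (-1.326,-3.918) -> (-0.797,-5.106) [heading=294, draw]
Final: pos=(-0.797,-5.106), heading=294, 10 segment(s) drawn

Segment lengths:
  seg 1: (0,0) -> (2.2,0), length = 2.2
  seg 2: (2.2,0) -> (0.5,0), length = 1.7
  seg 3: (0.5,0) -> (3.2,0), length = 2.7
  seg 4: (3.2,0) -> (-6.6,0), length = 9.8
  seg 5: (-6.6,0) -> (3.949,-4.05), length = 11.3
  seg 6: (3.949,-4.05) -> (-6.04,-0.215), length = 10.7
  seg 7: (-6.04,-0.215) -> (6.75,5.479), length = 14
  seg 8: (6.75,5.479) -> (-3.482,0.924), length = 11.2
  seg 9: (-3.482,0.924) -> (-1.326,-3.918), length = 5.3
  seg 10: (-1.326,-3.918) -> (-0.797,-5.106), length = 1.3
Total = 70.2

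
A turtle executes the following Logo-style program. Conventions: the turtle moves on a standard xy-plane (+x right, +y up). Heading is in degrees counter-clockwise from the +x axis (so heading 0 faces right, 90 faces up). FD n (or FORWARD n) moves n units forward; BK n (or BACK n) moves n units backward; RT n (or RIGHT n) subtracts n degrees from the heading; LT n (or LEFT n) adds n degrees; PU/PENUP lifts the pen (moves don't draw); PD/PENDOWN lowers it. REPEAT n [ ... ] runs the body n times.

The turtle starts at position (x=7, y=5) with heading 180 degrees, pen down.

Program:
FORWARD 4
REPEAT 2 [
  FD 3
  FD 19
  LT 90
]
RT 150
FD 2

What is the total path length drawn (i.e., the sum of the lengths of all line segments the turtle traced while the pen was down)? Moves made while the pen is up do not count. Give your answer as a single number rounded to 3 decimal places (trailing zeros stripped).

Executing turtle program step by step:
Start: pos=(7,5), heading=180, pen down
FD 4: (7,5) -> (3,5) [heading=180, draw]
REPEAT 2 [
  -- iteration 1/2 --
  FD 3: (3,5) -> (0,5) [heading=180, draw]
  FD 19: (0,5) -> (-19,5) [heading=180, draw]
  LT 90: heading 180 -> 270
  -- iteration 2/2 --
  FD 3: (-19,5) -> (-19,2) [heading=270, draw]
  FD 19: (-19,2) -> (-19,-17) [heading=270, draw]
  LT 90: heading 270 -> 0
]
RT 150: heading 0 -> 210
FD 2: (-19,-17) -> (-20.732,-18) [heading=210, draw]
Final: pos=(-20.732,-18), heading=210, 6 segment(s) drawn

Segment lengths:
  seg 1: (7,5) -> (3,5), length = 4
  seg 2: (3,5) -> (0,5), length = 3
  seg 3: (0,5) -> (-19,5), length = 19
  seg 4: (-19,5) -> (-19,2), length = 3
  seg 5: (-19,2) -> (-19,-17), length = 19
  seg 6: (-19,-17) -> (-20.732,-18), length = 2
Total = 50

Answer: 50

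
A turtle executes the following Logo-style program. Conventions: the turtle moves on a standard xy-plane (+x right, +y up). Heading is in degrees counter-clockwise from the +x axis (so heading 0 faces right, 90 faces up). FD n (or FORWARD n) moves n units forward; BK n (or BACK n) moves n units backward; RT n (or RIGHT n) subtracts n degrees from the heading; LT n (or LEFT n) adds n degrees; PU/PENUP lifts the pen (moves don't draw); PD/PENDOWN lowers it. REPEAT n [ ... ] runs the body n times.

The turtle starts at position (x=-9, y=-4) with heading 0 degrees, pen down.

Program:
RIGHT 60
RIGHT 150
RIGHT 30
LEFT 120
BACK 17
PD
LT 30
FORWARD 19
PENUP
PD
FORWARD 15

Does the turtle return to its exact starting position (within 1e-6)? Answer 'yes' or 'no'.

Executing turtle program step by step:
Start: pos=(-9,-4), heading=0, pen down
RT 60: heading 0 -> 300
RT 150: heading 300 -> 150
RT 30: heading 150 -> 120
LT 120: heading 120 -> 240
BK 17: (-9,-4) -> (-0.5,10.722) [heading=240, draw]
PD: pen down
LT 30: heading 240 -> 270
FD 19: (-0.5,10.722) -> (-0.5,-8.278) [heading=270, draw]
PU: pen up
PD: pen down
FD 15: (-0.5,-8.278) -> (-0.5,-23.278) [heading=270, draw]
Final: pos=(-0.5,-23.278), heading=270, 3 segment(s) drawn

Start position: (-9, -4)
Final position: (-0.5, -23.278)
Distance = 21.068; >= 1e-6 -> NOT closed

Answer: no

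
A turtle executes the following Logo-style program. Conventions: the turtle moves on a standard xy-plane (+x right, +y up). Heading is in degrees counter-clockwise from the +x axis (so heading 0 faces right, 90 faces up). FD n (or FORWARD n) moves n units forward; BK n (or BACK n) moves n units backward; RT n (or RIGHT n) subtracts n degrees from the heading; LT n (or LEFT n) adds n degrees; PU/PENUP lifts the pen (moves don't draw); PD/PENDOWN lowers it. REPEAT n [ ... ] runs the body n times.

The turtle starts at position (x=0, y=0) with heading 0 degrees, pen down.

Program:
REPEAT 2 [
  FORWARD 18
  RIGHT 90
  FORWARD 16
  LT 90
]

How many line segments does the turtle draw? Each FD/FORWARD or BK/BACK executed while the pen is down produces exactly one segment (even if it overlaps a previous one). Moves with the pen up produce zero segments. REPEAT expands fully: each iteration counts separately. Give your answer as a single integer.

Executing turtle program step by step:
Start: pos=(0,0), heading=0, pen down
REPEAT 2 [
  -- iteration 1/2 --
  FD 18: (0,0) -> (18,0) [heading=0, draw]
  RT 90: heading 0 -> 270
  FD 16: (18,0) -> (18,-16) [heading=270, draw]
  LT 90: heading 270 -> 0
  -- iteration 2/2 --
  FD 18: (18,-16) -> (36,-16) [heading=0, draw]
  RT 90: heading 0 -> 270
  FD 16: (36,-16) -> (36,-32) [heading=270, draw]
  LT 90: heading 270 -> 0
]
Final: pos=(36,-32), heading=0, 4 segment(s) drawn
Segments drawn: 4

Answer: 4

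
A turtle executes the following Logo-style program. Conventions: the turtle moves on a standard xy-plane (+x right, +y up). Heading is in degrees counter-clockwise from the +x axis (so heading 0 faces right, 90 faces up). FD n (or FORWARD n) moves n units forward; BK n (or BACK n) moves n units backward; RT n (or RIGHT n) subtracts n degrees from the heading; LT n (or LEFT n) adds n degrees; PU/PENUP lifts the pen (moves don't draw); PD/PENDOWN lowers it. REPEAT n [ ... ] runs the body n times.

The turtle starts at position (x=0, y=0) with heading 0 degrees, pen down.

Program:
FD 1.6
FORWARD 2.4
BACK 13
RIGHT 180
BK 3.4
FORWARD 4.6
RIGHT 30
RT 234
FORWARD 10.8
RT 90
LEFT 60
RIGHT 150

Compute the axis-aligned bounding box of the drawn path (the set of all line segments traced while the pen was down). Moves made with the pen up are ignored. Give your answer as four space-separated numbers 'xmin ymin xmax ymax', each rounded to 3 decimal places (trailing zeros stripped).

Executing turtle program step by step:
Start: pos=(0,0), heading=0, pen down
FD 1.6: (0,0) -> (1.6,0) [heading=0, draw]
FD 2.4: (1.6,0) -> (4,0) [heading=0, draw]
BK 13: (4,0) -> (-9,0) [heading=0, draw]
RT 180: heading 0 -> 180
BK 3.4: (-9,0) -> (-5.6,0) [heading=180, draw]
FD 4.6: (-5.6,0) -> (-10.2,0) [heading=180, draw]
RT 30: heading 180 -> 150
RT 234: heading 150 -> 276
FD 10.8: (-10.2,0) -> (-9.071,-10.741) [heading=276, draw]
RT 90: heading 276 -> 186
LT 60: heading 186 -> 246
RT 150: heading 246 -> 96
Final: pos=(-9.071,-10.741), heading=96, 6 segment(s) drawn

Segment endpoints: x in {-10.2, -9.071, -9, -5.6, 0, 1.6, 4}, y in {-10.741, 0, 0, 0}
xmin=-10.2, ymin=-10.741, xmax=4, ymax=0

Answer: -10.2 -10.741 4 0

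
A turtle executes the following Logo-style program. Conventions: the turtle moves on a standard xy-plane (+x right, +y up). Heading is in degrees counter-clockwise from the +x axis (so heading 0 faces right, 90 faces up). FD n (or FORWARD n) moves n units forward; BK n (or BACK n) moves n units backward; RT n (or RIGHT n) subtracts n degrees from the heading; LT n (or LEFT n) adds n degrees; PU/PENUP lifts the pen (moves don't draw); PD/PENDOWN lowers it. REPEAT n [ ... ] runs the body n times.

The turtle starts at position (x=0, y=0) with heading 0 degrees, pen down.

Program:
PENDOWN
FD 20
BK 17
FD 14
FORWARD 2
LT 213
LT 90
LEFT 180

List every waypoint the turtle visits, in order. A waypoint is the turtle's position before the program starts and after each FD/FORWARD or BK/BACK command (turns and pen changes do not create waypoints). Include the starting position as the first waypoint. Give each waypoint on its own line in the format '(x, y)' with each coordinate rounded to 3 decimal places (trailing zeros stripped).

Answer: (0, 0)
(20, 0)
(3, 0)
(17, 0)
(19, 0)

Derivation:
Executing turtle program step by step:
Start: pos=(0,0), heading=0, pen down
PD: pen down
FD 20: (0,0) -> (20,0) [heading=0, draw]
BK 17: (20,0) -> (3,0) [heading=0, draw]
FD 14: (3,0) -> (17,0) [heading=0, draw]
FD 2: (17,0) -> (19,0) [heading=0, draw]
LT 213: heading 0 -> 213
LT 90: heading 213 -> 303
LT 180: heading 303 -> 123
Final: pos=(19,0), heading=123, 4 segment(s) drawn
Waypoints (5 total):
(0, 0)
(20, 0)
(3, 0)
(17, 0)
(19, 0)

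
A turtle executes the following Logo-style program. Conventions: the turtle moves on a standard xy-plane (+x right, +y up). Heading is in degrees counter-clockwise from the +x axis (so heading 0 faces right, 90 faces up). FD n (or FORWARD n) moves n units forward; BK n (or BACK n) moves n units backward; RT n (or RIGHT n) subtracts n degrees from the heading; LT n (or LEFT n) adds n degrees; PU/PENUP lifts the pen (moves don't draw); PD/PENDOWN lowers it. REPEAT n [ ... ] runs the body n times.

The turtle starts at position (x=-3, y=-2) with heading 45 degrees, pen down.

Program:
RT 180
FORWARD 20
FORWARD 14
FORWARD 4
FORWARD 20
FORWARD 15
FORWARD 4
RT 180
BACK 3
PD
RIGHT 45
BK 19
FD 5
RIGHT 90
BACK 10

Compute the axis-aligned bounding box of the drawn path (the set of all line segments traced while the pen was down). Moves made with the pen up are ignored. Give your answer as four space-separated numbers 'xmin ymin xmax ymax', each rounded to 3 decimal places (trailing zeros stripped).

Executing turtle program step by step:
Start: pos=(-3,-2), heading=45, pen down
RT 180: heading 45 -> 225
FD 20: (-3,-2) -> (-17.142,-16.142) [heading=225, draw]
FD 14: (-17.142,-16.142) -> (-27.042,-26.042) [heading=225, draw]
FD 4: (-27.042,-26.042) -> (-29.87,-28.87) [heading=225, draw]
FD 20: (-29.87,-28.87) -> (-44.012,-43.012) [heading=225, draw]
FD 15: (-44.012,-43.012) -> (-54.619,-53.619) [heading=225, draw]
FD 4: (-54.619,-53.619) -> (-57.447,-56.447) [heading=225, draw]
RT 180: heading 225 -> 45
BK 3: (-57.447,-56.447) -> (-59.569,-58.569) [heading=45, draw]
PD: pen down
RT 45: heading 45 -> 0
BK 19: (-59.569,-58.569) -> (-78.569,-58.569) [heading=0, draw]
FD 5: (-78.569,-58.569) -> (-73.569,-58.569) [heading=0, draw]
RT 90: heading 0 -> 270
BK 10: (-73.569,-58.569) -> (-73.569,-48.569) [heading=270, draw]
Final: pos=(-73.569,-48.569), heading=270, 10 segment(s) drawn

Segment endpoints: x in {-78.569, -73.569, -59.569, -57.447, -54.619, -44.012, -29.87, -27.042, -17.142, -3}, y in {-58.569, -58.569, -56.447, -53.619, -48.569, -43.012, -28.87, -26.042, -16.142, -2}
xmin=-78.569, ymin=-58.569, xmax=-3, ymax=-2

Answer: -78.569 -58.569 -3 -2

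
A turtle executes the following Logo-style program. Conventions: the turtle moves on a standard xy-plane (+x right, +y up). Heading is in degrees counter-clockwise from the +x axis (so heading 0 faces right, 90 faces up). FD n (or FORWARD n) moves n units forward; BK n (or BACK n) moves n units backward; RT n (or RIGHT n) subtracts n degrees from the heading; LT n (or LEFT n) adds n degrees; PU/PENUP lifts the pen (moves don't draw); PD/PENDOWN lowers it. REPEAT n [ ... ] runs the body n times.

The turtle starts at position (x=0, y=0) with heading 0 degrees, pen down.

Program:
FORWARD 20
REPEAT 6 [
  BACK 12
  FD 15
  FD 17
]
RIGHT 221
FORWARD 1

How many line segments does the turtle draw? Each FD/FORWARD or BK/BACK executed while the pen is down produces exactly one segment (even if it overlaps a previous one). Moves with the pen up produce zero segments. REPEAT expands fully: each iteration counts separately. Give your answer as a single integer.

Answer: 20

Derivation:
Executing turtle program step by step:
Start: pos=(0,0), heading=0, pen down
FD 20: (0,0) -> (20,0) [heading=0, draw]
REPEAT 6 [
  -- iteration 1/6 --
  BK 12: (20,0) -> (8,0) [heading=0, draw]
  FD 15: (8,0) -> (23,0) [heading=0, draw]
  FD 17: (23,0) -> (40,0) [heading=0, draw]
  -- iteration 2/6 --
  BK 12: (40,0) -> (28,0) [heading=0, draw]
  FD 15: (28,0) -> (43,0) [heading=0, draw]
  FD 17: (43,0) -> (60,0) [heading=0, draw]
  -- iteration 3/6 --
  BK 12: (60,0) -> (48,0) [heading=0, draw]
  FD 15: (48,0) -> (63,0) [heading=0, draw]
  FD 17: (63,0) -> (80,0) [heading=0, draw]
  -- iteration 4/6 --
  BK 12: (80,0) -> (68,0) [heading=0, draw]
  FD 15: (68,0) -> (83,0) [heading=0, draw]
  FD 17: (83,0) -> (100,0) [heading=0, draw]
  -- iteration 5/6 --
  BK 12: (100,0) -> (88,0) [heading=0, draw]
  FD 15: (88,0) -> (103,0) [heading=0, draw]
  FD 17: (103,0) -> (120,0) [heading=0, draw]
  -- iteration 6/6 --
  BK 12: (120,0) -> (108,0) [heading=0, draw]
  FD 15: (108,0) -> (123,0) [heading=0, draw]
  FD 17: (123,0) -> (140,0) [heading=0, draw]
]
RT 221: heading 0 -> 139
FD 1: (140,0) -> (139.245,0.656) [heading=139, draw]
Final: pos=(139.245,0.656), heading=139, 20 segment(s) drawn
Segments drawn: 20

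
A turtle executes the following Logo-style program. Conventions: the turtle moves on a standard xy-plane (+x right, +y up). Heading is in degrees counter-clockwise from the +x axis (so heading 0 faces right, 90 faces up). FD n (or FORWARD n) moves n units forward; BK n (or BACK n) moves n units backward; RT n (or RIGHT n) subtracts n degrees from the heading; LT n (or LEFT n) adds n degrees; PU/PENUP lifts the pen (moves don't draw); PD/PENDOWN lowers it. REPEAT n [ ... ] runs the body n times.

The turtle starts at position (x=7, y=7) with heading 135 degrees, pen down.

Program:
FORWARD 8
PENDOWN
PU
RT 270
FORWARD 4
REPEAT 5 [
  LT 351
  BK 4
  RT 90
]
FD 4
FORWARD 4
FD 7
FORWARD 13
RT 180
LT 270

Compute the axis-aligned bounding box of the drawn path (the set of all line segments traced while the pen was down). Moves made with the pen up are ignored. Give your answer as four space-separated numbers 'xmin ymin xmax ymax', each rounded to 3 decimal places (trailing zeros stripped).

Executing turtle program step by step:
Start: pos=(7,7), heading=135, pen down
FD 8: (7,7) -> (1.343,12.657) [heading=135, draw]
PD: pen down
PU: pen up
RT 270: heading 135 -> 225
FD 4: (1.343,12.657) -> (-1.485,9.828) [heading=225, move]
REPEAT 5 [
  -- iteration 1/5 --
  LT 351: heading 225 -> 216
  BK 4: (-1.485,9.828) -> (1.751,12.18) [heading=216, move]
  RT 90: heading 216 -> 126
  -- iteration 2/5 --
  LT 351: heading 126 -> 117
  BK 4: (1.751,12.18) -> (3.567,8.616) [heading=117, move]
  RT 90: heading 117 -> 27
  -- iteration 3/5 --
  LT 351: heading 27 -> 18
  BK 4: (3.567,8.616) -> (-0.237,7.379) [heading=18, move]
  RT 90: heading 18 -> 288
  -- iteration 4/5 --
  LT 351: heading 288 -> 279
  BK 4: (-0.237,7.379) -> (-0.863,11.33) [heading=279, move]
  RT 90: heading 279 -> 189
  -- iteration 5/5 --
  LT 351: heading 189 -> 180
  BK 4: (-0.863,11.33) -> (3.137,11.33) [heading=180, move]
  RT 90: heading 180 -> 90
]
FD 4: (3.137,11.33) -> (3.137,15.33) [heading=90, move]
FD 4: (3.137,15.33) -> (3.137,19.33) [heading=90, move]
FD 7: (3.137,19.33) -> (3.137,26.33) [heading=90, move]
FD 13: (3.137,26.33) -> (3.137,39.33) [heading=90, move]
RT 180: heading 90 -> 270
LT 270: heading 270 -> 180
Final: pos=(3.137,39.33), heading=180, 1 segment(s) drawn

Segment endpoints: x in {1.343, 7}, y in {7, 12.657}
xmin=1.343, ymin=7, xmax=7, ymax=12.657

Answer: 1.343 7 7 12.657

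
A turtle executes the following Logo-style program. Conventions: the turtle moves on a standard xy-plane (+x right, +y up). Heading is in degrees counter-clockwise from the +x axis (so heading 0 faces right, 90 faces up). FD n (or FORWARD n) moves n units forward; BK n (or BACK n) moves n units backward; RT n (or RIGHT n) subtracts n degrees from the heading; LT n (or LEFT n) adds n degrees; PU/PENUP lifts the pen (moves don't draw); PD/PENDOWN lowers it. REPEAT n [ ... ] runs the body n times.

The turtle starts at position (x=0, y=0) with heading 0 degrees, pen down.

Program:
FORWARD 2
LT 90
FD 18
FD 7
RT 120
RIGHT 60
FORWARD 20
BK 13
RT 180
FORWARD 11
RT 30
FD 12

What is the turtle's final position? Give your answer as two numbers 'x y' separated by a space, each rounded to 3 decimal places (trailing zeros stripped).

Answer: 8 39.392

Derivation:
Executing turtle program step by step:
Start: pos=(0,0), heading=0, pen down
FD 2: (0,0) -> (2,0) [heading=0, draw]
LT 90: heading 0 -> 90
FD 18: (2,0) -> (2,18) [heading=90, draw]
FD 7: (2,18) -> (2,25) [heading=90, draw]
RT 120: heading 90 -> 330
RT 60: heading 330 -> 270
FD 20: (2,25) -> (2,5) [heading=270, draw]
BK 13: (2,5) -> (2,18) [heading=270, draw]
RT 180: heading 270 -> 90
FD 11: (2,18) -> (2,29) [heading=90, draw]
RT 30: heading 90 -> 60
FD 12: (2,29) -> (8,39.392) [heading=60, draw]
Final: pos=(8,39.392), heading=60, 7 segment(s) drawn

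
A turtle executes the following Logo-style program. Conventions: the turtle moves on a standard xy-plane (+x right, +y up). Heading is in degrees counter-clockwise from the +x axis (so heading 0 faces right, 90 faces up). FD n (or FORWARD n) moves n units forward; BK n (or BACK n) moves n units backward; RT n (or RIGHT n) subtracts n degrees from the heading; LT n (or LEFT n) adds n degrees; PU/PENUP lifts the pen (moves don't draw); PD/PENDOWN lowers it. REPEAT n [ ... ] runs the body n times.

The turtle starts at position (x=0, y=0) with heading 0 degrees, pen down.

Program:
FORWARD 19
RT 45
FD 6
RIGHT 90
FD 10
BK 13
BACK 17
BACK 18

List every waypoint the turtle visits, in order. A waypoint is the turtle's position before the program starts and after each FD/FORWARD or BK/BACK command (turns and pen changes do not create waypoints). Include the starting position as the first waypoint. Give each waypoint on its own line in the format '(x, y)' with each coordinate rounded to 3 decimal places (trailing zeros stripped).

Answer: (0, 0)
(19, 0)
(23.243, -4.243)
(16.172, -11.314)
(25.364, -2.121)
(37.385, 9.899)
(50.113, 22.627)

Derivation:
Executing turtle program step by step:
Start: pos=(0,0), heading=0, pen down
FD 19: (0,0) -> (19,0) [heading=0, draw]
RT 45: heading 0 -> 315
FD 6: (19,0) -> (23.243,-4.243) [heading=315, draw]
RT 90: heading 315 -> 225
FD 10: (23.243,-4.243) -> (16.172,-11.314) [heading=225, draw]
BK 13: (16.172,-11.314) -> (25.364,-2.121) [heading=225, draw]
BK 17: (25.364,-2.121) -> (37.385,9.899) [heading=225, draw]
BK 18: (37.385,9.899) -> (50.113,22.627) [heading=225, draw]
Final: pos=(50.113,22.627), heading=225, 6 segment(s) drawn
Waypoints (7 total):
(0, 0)
(19, 0)
(23.243, -4.243)
(16.172, -11.314)
(25.364, -2.121)
(37.385, 9.899)
(50.113, 22.627)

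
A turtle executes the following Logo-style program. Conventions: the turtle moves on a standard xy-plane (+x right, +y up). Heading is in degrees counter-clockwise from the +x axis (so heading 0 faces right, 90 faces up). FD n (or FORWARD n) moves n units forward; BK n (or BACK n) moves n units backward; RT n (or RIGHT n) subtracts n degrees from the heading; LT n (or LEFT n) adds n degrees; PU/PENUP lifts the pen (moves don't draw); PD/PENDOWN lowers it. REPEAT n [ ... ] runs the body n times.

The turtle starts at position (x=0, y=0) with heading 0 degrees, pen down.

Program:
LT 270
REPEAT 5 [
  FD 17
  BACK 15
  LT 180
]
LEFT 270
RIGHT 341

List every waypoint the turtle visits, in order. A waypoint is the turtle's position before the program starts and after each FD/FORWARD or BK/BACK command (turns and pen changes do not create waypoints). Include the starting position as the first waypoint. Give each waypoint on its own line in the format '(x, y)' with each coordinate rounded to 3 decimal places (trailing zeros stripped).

Answer: (0, 0)
(0, -17)
(0, -2)
(0, 15)
(0, 0)
(0, -17)
(0, -2)
(0, 15)
(0, 0)
(0, -17)
(0, -2)

Derivation:
Executing turtle program step by step:
Start: pos=(0,0), heading=0, pen down
LT 270: heading 0 -> 270
REPEAT 5 [
  -- iteration 1/5 --
  FD 17: (0,0) -> (0,-17) [heading=270, draw]
  BK 15: (0,-17) -> (0,-2) [heading=270, draw]
  LT 180: heading 270 -> 90
  -- iteration 2/5 --
  FD 17: (0,-2) -> (0,15) [heading=90, draw]
  BK 15: (0,15) -> (0,0) [heading=90, draw]
  LT 180: heading 90 -> 270
  -- iteration 3/5 --
  FD 17: (0,0) -> (0,-17) [heading=270, draw]
  BK 15: (0,-17) -> (0,-2) [heading=270, draw]
  LT 180: heading 270 -> 90
  -- iteration 4/5 --
  FD 17: (0,-2) -> (0,15) [heading=90, draw]
  BK 15: (0,15) -> (0,0) [heading=90, draw]
  LT 180: heading 90 -> 270
  -- iteration 5/5 --
  FD 17: (0,0) -> (0,-17) [heading=270, draw]
  BK 15: (0,-17) -> (0,-2) [heading=270, draw]
  LT 180: heading 270 -> 90
]
LT 270: heading 90 -> 0
RT 341: heading 0 -> 19
Final: pos=(0,-2), heading=19, 10 segment(s) drawn
Waypoints (11 total):
(0, 0)
(0, -17)
(0, -2)
(0, 15)
(0, 0)
(0, -17)
(0, -2)
(0, 15)
(0, 0)
(0, -17)
(0, -2)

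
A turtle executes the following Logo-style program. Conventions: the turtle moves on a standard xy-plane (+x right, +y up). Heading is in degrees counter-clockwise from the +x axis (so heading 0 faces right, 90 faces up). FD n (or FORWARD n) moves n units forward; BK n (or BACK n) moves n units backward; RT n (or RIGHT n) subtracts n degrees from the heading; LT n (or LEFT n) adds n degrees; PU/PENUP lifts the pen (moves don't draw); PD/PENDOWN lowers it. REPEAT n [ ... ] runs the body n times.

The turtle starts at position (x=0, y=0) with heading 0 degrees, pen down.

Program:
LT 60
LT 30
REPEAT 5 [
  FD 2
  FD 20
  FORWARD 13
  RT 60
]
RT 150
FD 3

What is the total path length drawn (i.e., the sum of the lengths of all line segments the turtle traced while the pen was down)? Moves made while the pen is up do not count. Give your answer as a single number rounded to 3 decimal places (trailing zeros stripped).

Answer: 178

Derivation:
Executing turtle program step by step:
Start: pos=(0,0), heading=0, pen down
LT 60: heading 0 -> 60
LT 30: heading 60 -> 90
REPEAT 5 [
  -- iteration 1/5 --
  FD 2: (0,0) -> (0,2) [heading=90, draw]
  FD 20: (0,2) -> (0,22) [heading=90, draw]
  FD 13: (0,22) -> (0,35) [heading=90, draw]
  RT 60: heading 90 -> 30
  -- iteration 2/5 --
  FD 2: (0,35) -> (1.732,36) [heading=30, draw]
  FD 20: (1.732,36) -> (19.053,46) [heading=30, draw]
  FD 13: (19.053,46) -> (30.311,52.5) [heading=30, draw]
  RT 60: heading 30 -> 330
  -- iteration 3/5 --
  FD 2: (30.311,52.5) -> (32.043,51.5) [heading=330, draw]
  FD 20: (32.043,51.5) -> (49.363,41.5) [heading=330, draw]
  FD 13: (49.363,41.5) -> (60.622,35) [heading=330, draw]
  RT 60: heading 330 -> 270
  -- iteration 4/5 --
  FD 2: (60.622,35) -> (60.622,33) [heading=270, draw]
  FD 20: (60.622,33) -> (60.622,13) [heading=270, draw]
  FD 13: (60.622,13) -> (60.622,0) [heading=270, draw]
  RT 60: heading 270 -> 210
  -- iteration 5/5 --
  FD 2: (60.622,0) -> (58.89,-1) [heading=210, draw]
  FD 20: (58.89,-1) -> (41.569,-11) [heading=210, draw]
  FD 13: (41.569,-11) -> (30.311,-17.5) [heading=210, draw]
  RT 60: heading 210 -> 150
]
RT 150: heading 150 -> 0
FD 3: (30.311,-17.5) -> (33.311,-17.5) [heading=0, draw]
Final: pos=(33.311,-17.5), heading=0, 16 segment(s) drawn

Segment lengths:
  seg 1: (0,0) -> (0,2), length = 2
  seg 2: (0,2) -> (0,22), length = 20
  seg 3: (0,22) -> (0,35), length = 13
  seg 4: (0,35) -> (1.732,36), length = 2
  seg 5: (1.732,36) -> (19.053,46), length = 20
  seg 6: (19.053,46) -> (30.311,52.5), length = 13
  seg 7: (30.311,52.5) -> (32.043,51.5), length = 2
  seg 8: (32.043,51.5) -> (49.363,41.5), length = 20
  seg 9: (49.363,41.5) -> (60.622,35), length = 13
  seg 10: (60.622,35) -> (60.622,33), length = 2
  seg 11: (60.622,33) -> (60.622,13), length = 20
  seg 12: (60.622,13) -> (60.622,0), length = 13
  seg 13: (60.622,0) -> (58.89,-1), length = 2
  seg 14: (58.89,-1) -> (41.569,-11), length = 20
  seg 15: (41.569,-11) -> (30.311,-17.5), length = 13
  seg 16: (30.311,-17.5) -> (33.311,-17.5), length = 3
Total = 178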